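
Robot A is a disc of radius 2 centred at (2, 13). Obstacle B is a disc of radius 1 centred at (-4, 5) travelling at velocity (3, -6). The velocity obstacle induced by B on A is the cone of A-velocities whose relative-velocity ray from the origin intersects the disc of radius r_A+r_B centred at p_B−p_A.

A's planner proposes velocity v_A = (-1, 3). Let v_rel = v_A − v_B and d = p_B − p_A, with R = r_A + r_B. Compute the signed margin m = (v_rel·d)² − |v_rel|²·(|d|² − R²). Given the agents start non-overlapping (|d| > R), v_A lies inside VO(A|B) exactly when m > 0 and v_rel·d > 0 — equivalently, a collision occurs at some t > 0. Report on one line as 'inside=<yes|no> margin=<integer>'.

d = (-6, -8),  |d|² = 100;  R = 2+1 = 3,  c = 100−3² = 91
v_rel = (-4, 9),  |v_rel|² = 97;  v_rel·d = (-4)·(-6) + (9)·(-8) = -48
97·t² + 96·t + 91 = 0  ⇒  m = (-48)² − 97·91 = -6523
m = -6523 < 0,  v_rel·d = -48 < 0  ⇒  outside

inside=no margin=-6523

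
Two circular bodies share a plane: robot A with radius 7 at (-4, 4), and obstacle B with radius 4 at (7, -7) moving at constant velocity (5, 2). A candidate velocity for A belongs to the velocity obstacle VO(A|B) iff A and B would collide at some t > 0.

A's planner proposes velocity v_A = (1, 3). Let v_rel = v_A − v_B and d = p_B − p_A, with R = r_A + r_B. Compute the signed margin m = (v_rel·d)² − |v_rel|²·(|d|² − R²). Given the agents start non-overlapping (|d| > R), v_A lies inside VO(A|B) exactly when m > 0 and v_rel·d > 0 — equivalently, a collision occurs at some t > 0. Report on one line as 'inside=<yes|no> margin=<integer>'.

d = (11, -11),  |d|² = 242;  R = 7+4 = 11,  c = 242−11² = 121
v_rel = (-4, 1),  |v_rel|² = 17;  v_rel·d = (-4)·(11) + (1)·(-11) = -55
17·t² + 110·t + 121 = 0  ⇒  m = (-55)² − 17·121 = 968
m = 968 > 0,  v_rel·d = -55 < 0  ⇒  outside

inside=no margin=968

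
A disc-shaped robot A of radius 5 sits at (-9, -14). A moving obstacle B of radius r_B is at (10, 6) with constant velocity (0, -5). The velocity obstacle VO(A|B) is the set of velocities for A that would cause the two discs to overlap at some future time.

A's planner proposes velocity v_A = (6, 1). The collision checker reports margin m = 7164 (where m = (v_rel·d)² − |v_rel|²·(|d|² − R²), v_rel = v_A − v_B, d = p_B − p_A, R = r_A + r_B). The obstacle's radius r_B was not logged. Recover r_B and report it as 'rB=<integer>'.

m = 7164
d = (19, 20);  v_rel = (6, 6),  |v_rel|² = 72
v_rel×d = (6)·(20) − (6)·(19) = 6
since m = R²·72 − 6²:  R² = (36 + 7164) / 72 = 100
R = √100 = 10  ⇒  r_B = 10 − 5 = 5

rB=5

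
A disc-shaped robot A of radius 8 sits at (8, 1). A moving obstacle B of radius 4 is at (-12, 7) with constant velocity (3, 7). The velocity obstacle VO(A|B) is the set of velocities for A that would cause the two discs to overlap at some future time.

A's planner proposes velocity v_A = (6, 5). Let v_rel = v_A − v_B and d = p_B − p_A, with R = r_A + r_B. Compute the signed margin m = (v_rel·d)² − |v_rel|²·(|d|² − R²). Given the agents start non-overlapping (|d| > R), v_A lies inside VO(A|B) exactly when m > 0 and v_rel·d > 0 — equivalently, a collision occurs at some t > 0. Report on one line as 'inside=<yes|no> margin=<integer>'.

d = (-20, 6),  |d|² = 436;  R = 8+4 = 12,  c = 436−12² = 292
v_rel = (3, -2),  |v_rel|² = 13;  v_rel·d = (3)·(-20) + (-2)·(6) = -72
13·t² + 144·t + 292 = 0  ⇒  m = (-72)² − 13·292 = 1388
m = 1388 > 0,  v_rel·d = -72 < 0  ⇒  outside

inside=no margin=1388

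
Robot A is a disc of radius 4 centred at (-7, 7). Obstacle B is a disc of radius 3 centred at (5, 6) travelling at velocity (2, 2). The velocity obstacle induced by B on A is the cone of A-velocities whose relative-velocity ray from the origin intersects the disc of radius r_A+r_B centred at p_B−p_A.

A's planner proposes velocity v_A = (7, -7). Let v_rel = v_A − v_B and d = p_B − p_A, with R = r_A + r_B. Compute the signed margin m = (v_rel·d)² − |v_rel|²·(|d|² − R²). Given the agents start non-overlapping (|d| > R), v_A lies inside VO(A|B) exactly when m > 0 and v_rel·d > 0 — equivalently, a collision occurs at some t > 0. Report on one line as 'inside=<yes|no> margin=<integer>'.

d = (12, -1),  |d|² = 145;  R = 4+3 = 7,  c = 145−7² = 96
v_rel = (5, -9),  |v_rel|² = 106;  v_rel·d = (5)·(12) + (-9)·(-1) = 69
106·t² − 138·t + 96 = 0  ⇒  m = 69² − 106·96 = -5415
m = -5415 < 0,  v_rel·d = 69 > 0  ⇒  outside

inside=no margin=-5415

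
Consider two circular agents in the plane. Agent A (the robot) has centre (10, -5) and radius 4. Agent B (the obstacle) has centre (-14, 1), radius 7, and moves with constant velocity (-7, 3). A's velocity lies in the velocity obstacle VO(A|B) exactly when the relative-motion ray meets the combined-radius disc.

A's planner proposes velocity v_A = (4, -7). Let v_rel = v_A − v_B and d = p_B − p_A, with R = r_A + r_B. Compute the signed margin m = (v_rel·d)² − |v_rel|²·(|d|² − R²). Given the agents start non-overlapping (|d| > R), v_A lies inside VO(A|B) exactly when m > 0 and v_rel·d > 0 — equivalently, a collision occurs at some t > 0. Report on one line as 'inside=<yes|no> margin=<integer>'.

d = (-24, 6),  |d|² = 612;  R = 4+7 = 11,  c = 612−11² = 491
v_rel = (11, -10),  |v_rel|² = 221;  v_rel·d = (11)·(-24) + (-10)·(6) = -324
221·t² + 648·t + 491 = 0  ⇒  m = (-324)² − 221·491 = -3535
m = -3535 < 0,  v_rel·d = -324 < 0  ⇒  outside

inside=no margin=-3535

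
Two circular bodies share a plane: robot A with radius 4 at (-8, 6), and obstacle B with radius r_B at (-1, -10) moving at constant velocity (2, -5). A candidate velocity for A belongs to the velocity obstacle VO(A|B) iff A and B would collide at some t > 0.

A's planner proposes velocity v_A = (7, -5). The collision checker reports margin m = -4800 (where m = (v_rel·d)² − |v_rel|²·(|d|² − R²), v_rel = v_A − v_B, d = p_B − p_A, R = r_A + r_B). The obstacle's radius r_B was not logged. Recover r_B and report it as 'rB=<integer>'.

m = -4800
d = (7, -16);  v_rel = (5, 0),  |v_rel|² = 25
v_rel×d = (5)·(-16) − (0)·(7) = -80
since m = R²·25 − (-80)²:  R² = (6400 + -4800) / 25 = 64
R = √64 = 8  ⇒  r_B = 8 − 4 = 4

rB=4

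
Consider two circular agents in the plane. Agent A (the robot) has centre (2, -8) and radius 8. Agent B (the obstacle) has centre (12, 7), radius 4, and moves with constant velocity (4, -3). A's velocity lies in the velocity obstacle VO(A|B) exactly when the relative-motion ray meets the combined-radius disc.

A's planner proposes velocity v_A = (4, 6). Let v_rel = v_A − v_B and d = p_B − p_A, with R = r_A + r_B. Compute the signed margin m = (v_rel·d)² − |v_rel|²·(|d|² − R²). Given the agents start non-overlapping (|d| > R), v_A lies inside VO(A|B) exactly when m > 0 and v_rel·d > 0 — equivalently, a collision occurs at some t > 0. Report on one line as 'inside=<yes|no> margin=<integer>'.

d = (10, 15),  |d|² = 325;  R = 8+4 = 12,  c = 325−12² = 181
v_rel = (0, 9),  |v_rel|² = 81;  v_rel·d = (0)·(10) + (9)·(15) = 135
81·t² − 270·t + 181 = 0  ⇒  m = 135² − 81·181 = 3564
m = 3564 > 0,  v_rel·d = 135 > 0  ⇒  inside

inside=yes margin=3564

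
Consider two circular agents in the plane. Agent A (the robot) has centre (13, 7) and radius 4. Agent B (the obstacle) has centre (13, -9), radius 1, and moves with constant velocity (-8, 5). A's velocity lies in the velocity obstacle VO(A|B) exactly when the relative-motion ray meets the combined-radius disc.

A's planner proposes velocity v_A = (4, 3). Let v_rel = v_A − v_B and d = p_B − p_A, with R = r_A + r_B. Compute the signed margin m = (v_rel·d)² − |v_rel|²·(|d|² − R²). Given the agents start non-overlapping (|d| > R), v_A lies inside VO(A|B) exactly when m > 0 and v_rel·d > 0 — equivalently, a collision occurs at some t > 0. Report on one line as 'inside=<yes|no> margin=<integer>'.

d = (0, -16),  |d|² = 256;  R = 4+1 = 5,  c = 256−5² = 231
v_rel = (12, -2),  |v_rel|² = 148;  v_rel·d = (12)·(0) + (-2)·(-16) = 32
148·t² − 64·t + 231 = 0  ⇒  m = 32² − 148·231 = -33164
m = -33164 < 0,  v_rel·d = 32 > 0  ⇒  outside

inside=no margin=-33164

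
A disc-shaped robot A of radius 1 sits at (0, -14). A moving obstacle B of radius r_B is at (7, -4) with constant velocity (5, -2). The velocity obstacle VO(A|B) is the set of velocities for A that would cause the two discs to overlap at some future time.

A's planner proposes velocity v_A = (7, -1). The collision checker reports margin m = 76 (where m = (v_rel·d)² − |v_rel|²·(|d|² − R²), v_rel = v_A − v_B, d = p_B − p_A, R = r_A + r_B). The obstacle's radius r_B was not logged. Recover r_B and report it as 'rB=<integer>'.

m = 76
d = (7, 10);  v_rel = (2, 1),  |v_rel|² = 5
v_rel×d = (2)·(10) − (1)·(7) = 13
since m = R²·5 − 13²:  R² = (169 + 76) / 5 = 49
R = √49 = 7  ⇒  r_B = 7 − 1 = 6

rB=6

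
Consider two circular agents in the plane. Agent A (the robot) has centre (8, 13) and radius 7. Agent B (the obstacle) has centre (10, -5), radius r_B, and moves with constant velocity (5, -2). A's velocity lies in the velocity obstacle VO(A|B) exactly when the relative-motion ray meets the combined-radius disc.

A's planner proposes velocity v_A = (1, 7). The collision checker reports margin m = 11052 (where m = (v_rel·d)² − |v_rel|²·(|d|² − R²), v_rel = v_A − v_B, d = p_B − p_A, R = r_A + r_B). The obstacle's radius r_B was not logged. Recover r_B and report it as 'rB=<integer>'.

m = 11052
d = (2, -18);  v_rel = (-4, 9),  |v_rel|² = 97
v_rel×d = (-4)·(-18) − (9)·(2) = 54
since m = R²·97 − 54²:  R² = (2916 + 11052) / 97 = 144
R = √144 = 12  ⇒  r_B = 12 − 7 = 5

rB=5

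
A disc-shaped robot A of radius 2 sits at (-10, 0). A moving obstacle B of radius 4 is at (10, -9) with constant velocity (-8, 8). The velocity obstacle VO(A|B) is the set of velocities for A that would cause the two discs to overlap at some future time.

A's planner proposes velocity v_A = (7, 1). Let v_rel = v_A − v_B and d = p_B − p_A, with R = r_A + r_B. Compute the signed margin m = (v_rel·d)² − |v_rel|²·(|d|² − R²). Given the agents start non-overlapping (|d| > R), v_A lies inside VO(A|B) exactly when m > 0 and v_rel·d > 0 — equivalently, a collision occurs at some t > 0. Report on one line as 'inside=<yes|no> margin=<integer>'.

d = (20, -9),  |d|² = 481;  R = 2+4 = 6,  c = 481−6² = 445
v_rel = (15, -7),  |v_rel|² = 274;  v_rel·d = (15)·(20) + (-7)·(-9) = 363
274·t² − 726·t + 445 = 0  ⇒  m = 363² − 274·445 = 9839
m = 9839 > 0,  v_rel·d = 363 > 0  ⇒  inside

inside=yes margin=9839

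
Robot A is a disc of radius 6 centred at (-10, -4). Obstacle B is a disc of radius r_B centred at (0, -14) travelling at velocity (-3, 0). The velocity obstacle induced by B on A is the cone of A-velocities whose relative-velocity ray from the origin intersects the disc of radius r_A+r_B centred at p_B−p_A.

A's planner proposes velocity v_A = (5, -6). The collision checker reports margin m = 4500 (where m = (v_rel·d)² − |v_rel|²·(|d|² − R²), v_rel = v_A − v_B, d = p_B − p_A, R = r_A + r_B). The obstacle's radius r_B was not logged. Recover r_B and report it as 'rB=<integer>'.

m = 4500
d = (10, -10);  v_rel = (8, -6),  |v_rel|² = 100
v_rel×d = (8)·(-10) − (-6)·(10) = -20
since m = R²·100 − (-20)²:  R² = (400 + 4500) / 100 = 49
R = √49 = 7  ⇒  r_B = 7 − 6 = 1

rB=1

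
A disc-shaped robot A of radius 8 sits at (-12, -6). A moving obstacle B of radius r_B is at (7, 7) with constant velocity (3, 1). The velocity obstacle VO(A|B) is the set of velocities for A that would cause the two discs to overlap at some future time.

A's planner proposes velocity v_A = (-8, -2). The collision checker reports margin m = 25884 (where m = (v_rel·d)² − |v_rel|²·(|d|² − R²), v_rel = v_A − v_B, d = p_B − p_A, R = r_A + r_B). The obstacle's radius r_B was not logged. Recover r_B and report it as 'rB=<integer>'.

m = 25884
d = (19, 13);  v_rel = (-11, -3),  |v_rel|² = 130
v_rel×d = (-11)·(13) − (-3)·(19) = -86
since m = R²·130 − (-86)²:  R² = (7396 + 25884) / 130 = 256
R = √256 = 16  ⇒  r_B = 16 − 8 = 8

rB=8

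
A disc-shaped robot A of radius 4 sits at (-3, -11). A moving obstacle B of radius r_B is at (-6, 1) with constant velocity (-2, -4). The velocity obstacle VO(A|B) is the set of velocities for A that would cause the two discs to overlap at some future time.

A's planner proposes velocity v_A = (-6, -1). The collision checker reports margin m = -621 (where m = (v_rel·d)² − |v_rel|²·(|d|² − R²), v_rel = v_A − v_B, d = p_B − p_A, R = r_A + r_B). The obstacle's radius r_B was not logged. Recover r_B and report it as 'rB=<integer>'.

m = -621
d = (-3, 12);  v_rel = (-4, 3),  |v_rel|² = 25
v_rel×d = (-4)·(12) − (3)·(-3) = -39
since m = R²·25 − (-39)²:  R² = (1521 + -621) / 25 = 36
R = √36 = 6  ⇒  r_B = 6 − 4 = 2

rB=2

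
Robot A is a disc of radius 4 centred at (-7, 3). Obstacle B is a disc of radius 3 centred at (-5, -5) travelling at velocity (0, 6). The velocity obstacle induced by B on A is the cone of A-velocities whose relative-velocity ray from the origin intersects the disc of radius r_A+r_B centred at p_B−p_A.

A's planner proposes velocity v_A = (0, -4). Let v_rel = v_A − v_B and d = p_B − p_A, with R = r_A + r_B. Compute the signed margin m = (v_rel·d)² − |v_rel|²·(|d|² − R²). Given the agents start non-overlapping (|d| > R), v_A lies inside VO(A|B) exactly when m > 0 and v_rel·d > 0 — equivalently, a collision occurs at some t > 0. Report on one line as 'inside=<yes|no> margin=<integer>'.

d = (2, -8),  |d|² = 68;  R = 4+3 = 7,  c = 68−7² = 19
v_rel = (0, -10),  |v_rel|² = 100;  v_rel·d = (0)·(2) + (-10)·(-8) = 80
100·t² − 160·t + 19 = 0  ⇒  m = 80² − 100·19 = 4500
m = 4500 > 0,  v_rel·d = 80 > 0  ⇒  inside

inside=yes margin=4500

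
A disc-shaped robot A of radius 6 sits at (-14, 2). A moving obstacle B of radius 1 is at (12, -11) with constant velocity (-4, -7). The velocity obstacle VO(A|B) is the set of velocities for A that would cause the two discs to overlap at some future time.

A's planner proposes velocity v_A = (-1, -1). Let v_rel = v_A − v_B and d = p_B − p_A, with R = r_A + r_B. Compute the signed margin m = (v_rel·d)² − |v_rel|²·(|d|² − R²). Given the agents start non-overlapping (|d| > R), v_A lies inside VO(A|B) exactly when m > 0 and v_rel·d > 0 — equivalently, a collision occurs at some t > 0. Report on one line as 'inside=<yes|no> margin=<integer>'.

d = (26, -13),  |d|² = 845;  R = 6+1 = 7,  c = 845−7² = 796
v_rel = (3, 6),  |v_rel|² = 45;  v_rel·d = (3)·(26) + (6)·(-13) = 0
45·t² − 0·t + 796 = 0  ⇒  m = 0² − 45·796 = -35820
m = -35820 < 0,  v_rel·d = 0 = 0  ⇒  outside

inside=no margin=-35820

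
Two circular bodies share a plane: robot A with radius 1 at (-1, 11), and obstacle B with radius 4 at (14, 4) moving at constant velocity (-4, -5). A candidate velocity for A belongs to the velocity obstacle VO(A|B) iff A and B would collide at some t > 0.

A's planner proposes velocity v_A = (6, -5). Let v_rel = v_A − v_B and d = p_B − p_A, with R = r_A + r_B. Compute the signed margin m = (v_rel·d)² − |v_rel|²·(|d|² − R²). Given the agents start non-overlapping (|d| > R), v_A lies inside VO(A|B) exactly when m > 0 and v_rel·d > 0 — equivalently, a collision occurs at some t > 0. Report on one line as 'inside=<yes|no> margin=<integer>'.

d = (15, -7),  |d|² = 274;  R = 1+4 = 5,  c = 274−5² = 249
v_rel = (10, 0),  |v_rel|² = 100;  v_rel·d = (10)·(15) + (0)·(-7) = 150
100·t² − 300·t + 249 = 0  ⇒  m = 150² − 100·249 = -2400
m = -2400 < 0,  v_rel·d = 150 > 0  ⇒  outside

inside=no margin=-2400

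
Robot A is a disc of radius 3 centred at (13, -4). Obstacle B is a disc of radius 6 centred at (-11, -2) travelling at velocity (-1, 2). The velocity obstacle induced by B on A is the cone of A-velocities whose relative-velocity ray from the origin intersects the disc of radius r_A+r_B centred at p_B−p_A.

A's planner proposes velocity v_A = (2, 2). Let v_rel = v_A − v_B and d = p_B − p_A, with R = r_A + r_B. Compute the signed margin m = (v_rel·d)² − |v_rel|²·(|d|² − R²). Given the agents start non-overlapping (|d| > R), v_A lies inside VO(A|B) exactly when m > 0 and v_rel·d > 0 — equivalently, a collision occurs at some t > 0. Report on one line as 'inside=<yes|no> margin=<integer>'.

d = (-24, 2),  |d|² = 580;  R = 3+6 = 9,  c = 580−9² = 499
v_rel = (3, 0),  |v_rel|² = 9;  v_rel·d = (3)·(-24) + (0)·(2) = -72
9·t² + 144·t + 499 = 0  ⇒  m = (-72)² − 9·499 = 693
m = 693 > 0,  v_rel·d = -72 < 0  ⇒  outside

inside=no margin=693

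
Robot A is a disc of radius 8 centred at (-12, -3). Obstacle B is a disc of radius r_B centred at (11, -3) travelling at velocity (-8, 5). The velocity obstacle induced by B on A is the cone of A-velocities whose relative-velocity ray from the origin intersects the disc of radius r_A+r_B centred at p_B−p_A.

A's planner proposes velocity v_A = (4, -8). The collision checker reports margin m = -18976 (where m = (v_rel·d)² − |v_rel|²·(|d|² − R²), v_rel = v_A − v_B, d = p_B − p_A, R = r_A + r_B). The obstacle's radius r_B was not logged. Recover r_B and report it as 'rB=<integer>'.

m = -18976
d = (23, 0);  v_rel = (12, -13),  |v_rel|² = 313
v_rel×d = (12)·(0) − (-13)·(23) = 299
since m = R²·313 − 299²:  R² = (89401 + -18976) / 313 = 225
R = √225 = 15  ⇒  r_B = 15 − 8 = 7

rB=7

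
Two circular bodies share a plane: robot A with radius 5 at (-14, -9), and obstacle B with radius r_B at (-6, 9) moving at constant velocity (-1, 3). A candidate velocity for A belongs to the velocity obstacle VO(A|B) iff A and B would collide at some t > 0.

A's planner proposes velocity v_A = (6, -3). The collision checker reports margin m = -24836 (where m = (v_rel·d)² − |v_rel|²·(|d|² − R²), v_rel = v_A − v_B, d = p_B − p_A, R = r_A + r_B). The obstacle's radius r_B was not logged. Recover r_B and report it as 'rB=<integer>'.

m = -24836
d = (8, 18);  v_rel = (7, -6),  |v_rel|² = 85
v_rel×d = (7)·(18) − (-6)·(8) = 174
since m = R²·85 − 174²:  R² = (30276 + -24836) / 85 = 64
R = √64 = 8  ⇒  r_B = 8 − 5 = 3

rB=3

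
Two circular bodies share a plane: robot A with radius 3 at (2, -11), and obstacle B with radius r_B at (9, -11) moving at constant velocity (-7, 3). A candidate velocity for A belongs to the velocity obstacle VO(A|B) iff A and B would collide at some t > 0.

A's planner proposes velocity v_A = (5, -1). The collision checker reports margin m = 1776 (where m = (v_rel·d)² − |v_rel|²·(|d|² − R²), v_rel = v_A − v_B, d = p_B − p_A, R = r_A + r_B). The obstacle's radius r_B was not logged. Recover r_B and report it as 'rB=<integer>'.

m = 1776
d = (7, 0);  v_rel = (12, -4),  |v_rel|² = 160
v_rel×d = (12)·(0) − (-4)·(7) = 28
since m = R²·160 − 28²:  R² = (784 + 1776) / 160 = 16
R = √16 = 4  ⇒  r_B = 4 − 3 = 1

rB=1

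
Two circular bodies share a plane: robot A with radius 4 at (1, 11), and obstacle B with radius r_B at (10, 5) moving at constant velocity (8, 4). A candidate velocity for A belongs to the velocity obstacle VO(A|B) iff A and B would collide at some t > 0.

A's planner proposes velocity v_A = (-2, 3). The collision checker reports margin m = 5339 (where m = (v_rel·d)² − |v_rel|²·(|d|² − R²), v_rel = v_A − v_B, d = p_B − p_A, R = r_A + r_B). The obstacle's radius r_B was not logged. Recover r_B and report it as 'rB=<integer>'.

m = 5339
d = (9, -6);  v_rel = (-10, -1),  |v_rel|² = 101
v_rel×d = (-10)·(-6) − (-1)·(9) = 69
since m = R²·101 − 69²:  R² = (4761 + 5339) / 101 = 100
R = √100 = 10  ⇒  r_B = 10 − 4 = 6

rB=6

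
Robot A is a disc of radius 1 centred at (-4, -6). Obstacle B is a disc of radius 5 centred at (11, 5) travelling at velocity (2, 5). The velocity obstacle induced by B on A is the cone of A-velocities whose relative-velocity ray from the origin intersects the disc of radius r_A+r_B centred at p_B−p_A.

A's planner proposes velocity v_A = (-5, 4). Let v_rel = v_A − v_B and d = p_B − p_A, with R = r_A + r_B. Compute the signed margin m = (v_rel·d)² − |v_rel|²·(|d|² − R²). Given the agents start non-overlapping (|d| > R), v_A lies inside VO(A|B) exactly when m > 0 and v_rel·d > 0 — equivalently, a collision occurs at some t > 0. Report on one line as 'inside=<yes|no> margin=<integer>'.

d = (15, 11),  |d|² = 346;  R = 1+5 = 6,  c = 346−6² = 310
v_rel = (-7, -1),  |v_rel|² = 50;  v_rel·d = (-7)·(15) + (-1)·(11) = -116
50·t² + 232·t + 310 = 0  ⇒  m = (-116)² − 50·310 = -2044
m = -2044 < 0,  v_rel·d = -116 < 0  ⇒  outside

inside=no margin=-2044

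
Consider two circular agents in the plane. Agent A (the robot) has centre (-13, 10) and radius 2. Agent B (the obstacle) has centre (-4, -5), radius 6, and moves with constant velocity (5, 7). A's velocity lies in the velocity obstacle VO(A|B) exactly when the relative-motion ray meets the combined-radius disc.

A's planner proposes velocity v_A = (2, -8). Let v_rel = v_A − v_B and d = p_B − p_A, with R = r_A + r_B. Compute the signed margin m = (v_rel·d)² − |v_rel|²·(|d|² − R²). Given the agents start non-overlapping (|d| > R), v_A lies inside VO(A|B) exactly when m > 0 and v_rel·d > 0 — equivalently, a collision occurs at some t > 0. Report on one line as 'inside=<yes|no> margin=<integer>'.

d = (9, -15),  |d|² = 306;  R = 2+6 = 8,  c = 306−8² = 242
v_rel = (-3, -15),  |v_rel|² = 234;  v_rel·d = (-3)·(9) + (-15)·(-15) = 198
234·t² − 396·t + 242 = 0  ⇒  m = 198² − 234·242 = -17424
m = -17424 < 0,  v_rel·d = 198 > 0  ⇒  outside

inside=no margin=-17424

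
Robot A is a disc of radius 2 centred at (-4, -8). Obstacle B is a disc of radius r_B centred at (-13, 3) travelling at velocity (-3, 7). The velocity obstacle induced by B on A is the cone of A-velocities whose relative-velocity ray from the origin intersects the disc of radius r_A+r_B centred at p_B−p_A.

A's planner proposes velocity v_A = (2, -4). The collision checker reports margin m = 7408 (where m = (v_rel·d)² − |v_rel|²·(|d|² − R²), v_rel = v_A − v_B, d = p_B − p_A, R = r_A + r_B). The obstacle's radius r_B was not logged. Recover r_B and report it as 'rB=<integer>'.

m = 7408
d = (-9, 11);  v_rel = (5, -11),  |v_rel|² = 146
v_rel×d = (5)·(11) − (-11)·(-9) = -44
since m = R²·146 − (-44)²:  R² = (1936 + 7408) / 146 = 64
R = √64 = 8  ⇒  r_B = 8 − 2 = 6

rB=6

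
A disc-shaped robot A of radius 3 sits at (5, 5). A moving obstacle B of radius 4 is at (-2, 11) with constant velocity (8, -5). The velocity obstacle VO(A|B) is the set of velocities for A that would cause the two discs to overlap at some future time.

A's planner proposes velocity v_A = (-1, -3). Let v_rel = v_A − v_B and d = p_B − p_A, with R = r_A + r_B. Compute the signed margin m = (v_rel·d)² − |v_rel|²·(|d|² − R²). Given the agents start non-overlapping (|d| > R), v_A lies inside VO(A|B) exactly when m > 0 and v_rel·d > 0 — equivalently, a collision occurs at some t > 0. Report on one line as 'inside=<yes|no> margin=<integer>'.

d = (-7, 6),  |d|² = 85;  R = 3+4 = 7,  c = 85−7² = 36
v_rel = (-9, 2),  |v_rel|² = 85;  v_rel·d = (-9)·(-7) + (2)·(6) = 75
85·t² − 150·t + 36 = 0  ⇒  m = 75² − 85·36 = 2565
m = 2565 > 0,  v_rel·d = 75 > 0  ⇒  inside

inside=yes margin=2565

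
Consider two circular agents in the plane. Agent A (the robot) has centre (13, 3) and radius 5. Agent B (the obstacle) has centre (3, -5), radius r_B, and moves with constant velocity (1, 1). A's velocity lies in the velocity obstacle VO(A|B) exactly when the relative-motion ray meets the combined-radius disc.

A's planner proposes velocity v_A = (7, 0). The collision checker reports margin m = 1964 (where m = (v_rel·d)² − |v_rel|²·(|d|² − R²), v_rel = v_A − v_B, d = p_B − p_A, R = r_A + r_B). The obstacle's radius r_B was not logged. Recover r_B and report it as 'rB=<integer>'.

m = 1964
d = (-10, -8);  v_rel = (6, -1),  |v_rel|² = 37
v_rel×d = (6)·(-8) − (-1)·(-10) = -58
since m = R²·37 − (-58)²:  R² = (3364 + 1964) / 37 = 144
R = √144 = 12  ⇒  r_B = 12 − 5 = 7

rB=7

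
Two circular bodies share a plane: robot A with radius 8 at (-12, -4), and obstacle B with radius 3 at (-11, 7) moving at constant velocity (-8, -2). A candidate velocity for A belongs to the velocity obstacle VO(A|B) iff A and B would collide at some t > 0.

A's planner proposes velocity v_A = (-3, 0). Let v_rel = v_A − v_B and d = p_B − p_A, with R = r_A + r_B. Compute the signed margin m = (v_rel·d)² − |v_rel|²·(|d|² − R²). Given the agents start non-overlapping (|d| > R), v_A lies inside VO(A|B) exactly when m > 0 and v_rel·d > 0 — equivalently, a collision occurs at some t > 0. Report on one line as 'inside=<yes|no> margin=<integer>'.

d = (1, 11),  |d|² = 122;  R = 8+3 = 11,  c = 122−11² = 1
v_rel = (5, 2),  |v_rel|² = 29;  v_rel·d = (5)·(1) + (2)·(11) = 27
29·t² − 54·t + 1 = 0  ⇒  m = 27² − 29·1 = 700
m = 700 > 0,  v_rel·d = 27 > 0  ⇒  inside

inside=yes margin=700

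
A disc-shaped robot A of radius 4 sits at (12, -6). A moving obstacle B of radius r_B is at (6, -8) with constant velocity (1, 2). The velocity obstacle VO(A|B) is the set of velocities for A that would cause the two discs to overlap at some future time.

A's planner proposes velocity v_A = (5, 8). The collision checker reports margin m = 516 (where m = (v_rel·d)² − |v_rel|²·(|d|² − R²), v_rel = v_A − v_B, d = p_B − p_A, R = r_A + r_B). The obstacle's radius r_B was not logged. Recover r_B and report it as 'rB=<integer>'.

m = 516
d = (-6, -2);  v_rel = (4, 6),  |v_rel|² = 52
v_rel×d = (4)·(-2) − (6)·(-6) = 28
since m = R²·52 − 28²:  R² = (784 + 516) / 52 = 25
R = √25 = 5  ⇒  r_B = 5 − 4 = 1

rB=1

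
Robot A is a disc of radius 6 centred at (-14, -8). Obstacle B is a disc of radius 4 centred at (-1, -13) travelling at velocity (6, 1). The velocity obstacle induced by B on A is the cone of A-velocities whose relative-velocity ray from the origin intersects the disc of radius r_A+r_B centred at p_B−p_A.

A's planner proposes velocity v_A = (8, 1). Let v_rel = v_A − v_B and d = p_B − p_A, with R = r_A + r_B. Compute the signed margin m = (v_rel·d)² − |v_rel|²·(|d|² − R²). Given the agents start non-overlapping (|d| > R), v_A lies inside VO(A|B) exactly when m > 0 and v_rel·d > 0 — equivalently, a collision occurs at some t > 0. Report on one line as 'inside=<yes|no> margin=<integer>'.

d = (13, -5),  |d|² = 194;  R = 6+4 = 10,  c = 194−10² = 94
v_rel = (2, 0),  |v_rel|² = 4;  v_rel·d = (2)·(13) + (0)·(-5) = 26
4·t² − 52·t + 94 = 0  ⇒  m = 26² − 4·94 = 300
m = 300 > 0,  v_rel·d = 26 > 0  ⇒  inside

inside=yes margin=300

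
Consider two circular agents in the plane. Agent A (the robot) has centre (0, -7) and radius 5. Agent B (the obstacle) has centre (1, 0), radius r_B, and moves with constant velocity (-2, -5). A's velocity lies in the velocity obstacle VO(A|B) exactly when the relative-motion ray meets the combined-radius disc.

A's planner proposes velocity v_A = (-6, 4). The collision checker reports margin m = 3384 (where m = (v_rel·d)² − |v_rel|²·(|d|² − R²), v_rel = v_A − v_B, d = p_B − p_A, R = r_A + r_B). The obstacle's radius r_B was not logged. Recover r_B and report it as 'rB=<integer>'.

m = 3384
d = (1, 7);  v_rel = (-4, 9),  |v_rel|² = 97
v_rel×d = (-4)·(7) − (9)·(1) = -37
since m = R²·97 − (-37)²:  R² = (1369 + 3384) / 97 = 49
R = √49 = 7  ⇒  r_B = 7 − 5 = 2

rB=2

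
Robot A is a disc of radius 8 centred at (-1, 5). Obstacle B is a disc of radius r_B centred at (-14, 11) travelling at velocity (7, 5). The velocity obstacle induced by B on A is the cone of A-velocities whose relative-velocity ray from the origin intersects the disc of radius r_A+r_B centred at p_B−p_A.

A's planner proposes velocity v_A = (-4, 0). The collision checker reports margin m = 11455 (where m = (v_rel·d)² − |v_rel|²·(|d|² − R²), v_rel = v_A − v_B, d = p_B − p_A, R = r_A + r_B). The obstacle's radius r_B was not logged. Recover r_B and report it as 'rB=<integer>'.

m = 11455
d = (-13, 6);  v_rel = (-11, -5),  |v_rel|² = 146
v_rel×d = (-11)·(6) − (-5)·(-13) = -131
since m = R²·146 − (-131)²:  R² = (17161 + 11455) / 146 = 196
R = √196 = 14  ⇒  r_B = 14 − 8 = 6

rB=6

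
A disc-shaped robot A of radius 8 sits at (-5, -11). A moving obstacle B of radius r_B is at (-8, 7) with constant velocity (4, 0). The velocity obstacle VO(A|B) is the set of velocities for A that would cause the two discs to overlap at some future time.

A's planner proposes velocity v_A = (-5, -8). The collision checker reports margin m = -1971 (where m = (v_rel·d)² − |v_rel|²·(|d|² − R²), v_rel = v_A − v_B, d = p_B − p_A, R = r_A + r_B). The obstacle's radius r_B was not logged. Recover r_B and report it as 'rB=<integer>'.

m = -1971
d = (-3, 18);  v_rel = (-9, -8),  |v_rel|² = 145
v_rel×d = (-9)·(18) − (-8)·(-3) = -186
since m = R²·145 − (-186)²:  R² = (34596 + -1971) / 145 = 225
R = √225 = 15  ⇒  r_B = 15 − 8 = 7

rB=7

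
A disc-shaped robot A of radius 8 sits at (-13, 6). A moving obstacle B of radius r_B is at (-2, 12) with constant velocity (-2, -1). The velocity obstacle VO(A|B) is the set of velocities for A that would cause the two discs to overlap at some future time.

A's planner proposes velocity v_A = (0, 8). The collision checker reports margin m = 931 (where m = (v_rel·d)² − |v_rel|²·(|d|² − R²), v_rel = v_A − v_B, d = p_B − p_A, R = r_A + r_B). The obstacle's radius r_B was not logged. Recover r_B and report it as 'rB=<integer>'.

m = 931
d = (11, 6);  v_rel = (2, 9),  |v_rel|² = 85
v_rel×d = (2)·(6) − (9)·(11) = -87
since m = R²·85 − (-87)²:  R² = (7569 + 931) / 85 = 100
R = √100 = 10  ⇒  r_B = 10 − 8 = 2

rB=2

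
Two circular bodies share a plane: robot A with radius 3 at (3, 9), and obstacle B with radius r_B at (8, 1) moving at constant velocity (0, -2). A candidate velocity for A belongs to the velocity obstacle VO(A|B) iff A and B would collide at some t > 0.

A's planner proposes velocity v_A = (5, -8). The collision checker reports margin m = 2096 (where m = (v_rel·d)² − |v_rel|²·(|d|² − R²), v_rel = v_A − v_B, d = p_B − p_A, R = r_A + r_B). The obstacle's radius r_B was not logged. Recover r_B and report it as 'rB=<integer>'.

m = 2096
d = (5, -8);  v_rel = (5, -6),  |v_rel|² = 61
v_rel×d = (5)·(-8) − (-6)·(5) = -10
since m = R²·61 − (-10)²:  R² = (100 + 2096) / 61 = 36
R = √36 = 6  ⇒  r_B = 6 − 3 = 3

rB=3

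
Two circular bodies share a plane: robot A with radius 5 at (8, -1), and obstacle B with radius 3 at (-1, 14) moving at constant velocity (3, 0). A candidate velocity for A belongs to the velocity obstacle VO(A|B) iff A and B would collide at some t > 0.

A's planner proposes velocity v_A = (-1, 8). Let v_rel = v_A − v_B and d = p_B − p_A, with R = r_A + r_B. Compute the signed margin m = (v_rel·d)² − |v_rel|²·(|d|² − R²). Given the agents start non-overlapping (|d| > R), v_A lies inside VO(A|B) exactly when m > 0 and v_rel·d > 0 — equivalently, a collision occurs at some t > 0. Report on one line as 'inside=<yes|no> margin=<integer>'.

d = (-9, 15),  |d|² = 306;  R = 5+3 = 8,  c = 306−8² = 242
v_rel = (-4, 8),  |v_rel|² = 80;  v_rel·d = (-4)·(-9) + (8)·(15) = 156
80·t² − 312·t + 242 = 0  ⇒  m = 156² − 80·242 = 4976
m = 4976 > 0,  v_rel·d = 156 > 0  ⇒  inside

inside=yes margin=4976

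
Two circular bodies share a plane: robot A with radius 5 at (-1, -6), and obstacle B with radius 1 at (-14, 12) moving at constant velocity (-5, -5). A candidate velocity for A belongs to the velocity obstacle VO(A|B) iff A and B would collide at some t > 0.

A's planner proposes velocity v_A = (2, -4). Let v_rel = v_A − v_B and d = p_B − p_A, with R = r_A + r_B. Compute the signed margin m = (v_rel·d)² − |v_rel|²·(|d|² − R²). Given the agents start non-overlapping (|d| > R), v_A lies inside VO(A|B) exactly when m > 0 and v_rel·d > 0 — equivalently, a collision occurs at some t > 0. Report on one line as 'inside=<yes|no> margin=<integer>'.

d = (-13, 18),  |d|² = 493;  R = 5+1 = 6,  c = 493−6² = 457
v_rel = (7, 1),  |v_rel|² = 50;  v_rel·d = (7)·(-13) + (1)·(18) = -73
50·t² + 146·t + 457 = 0  ⇒  m = (-73)² − 50·457 = -17521
m = -17521 < 0,  v_rel·d = -73 < 0  ⇒  outside

inside=no margin=-17521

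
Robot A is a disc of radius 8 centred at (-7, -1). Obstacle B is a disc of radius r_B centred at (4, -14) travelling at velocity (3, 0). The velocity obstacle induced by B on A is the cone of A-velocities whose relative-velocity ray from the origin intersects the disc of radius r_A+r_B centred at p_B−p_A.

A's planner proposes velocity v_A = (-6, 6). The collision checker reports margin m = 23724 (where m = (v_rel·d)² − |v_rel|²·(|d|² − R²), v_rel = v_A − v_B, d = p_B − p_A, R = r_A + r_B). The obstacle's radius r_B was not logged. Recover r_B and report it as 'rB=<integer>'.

m = 23724
d = (11, -13);  v_rel = (-9, 6),  |v_rel|² = 117
v_rel×d = (-9)·(-13) − (6)·(11) = 51
since m = R²·117 − 51²:  R² = (2601 + 23724) / 117 = 225
R = √225 = 15  ⇒  r_B = 15 − 8 = 7

rB=7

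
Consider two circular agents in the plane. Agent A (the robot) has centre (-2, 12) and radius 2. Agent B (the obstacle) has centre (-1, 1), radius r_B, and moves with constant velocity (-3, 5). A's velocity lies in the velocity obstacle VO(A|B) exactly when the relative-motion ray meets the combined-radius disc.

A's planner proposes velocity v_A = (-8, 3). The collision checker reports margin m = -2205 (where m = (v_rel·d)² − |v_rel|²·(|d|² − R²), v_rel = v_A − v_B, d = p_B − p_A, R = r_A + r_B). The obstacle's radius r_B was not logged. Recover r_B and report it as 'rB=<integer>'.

m = -2205
d = (1, -11);  v_rel = (-5, -2),  |v_rel|² = 29
v_rel×d = (-5)·(-11) − (-2)·(1) = 57
since m = R²·29 − 57²:  R² = (3249 + -2205) / 29 = 36
R = √36 = 6  ⇒  r_B = 6 − 2 = 4

rB=4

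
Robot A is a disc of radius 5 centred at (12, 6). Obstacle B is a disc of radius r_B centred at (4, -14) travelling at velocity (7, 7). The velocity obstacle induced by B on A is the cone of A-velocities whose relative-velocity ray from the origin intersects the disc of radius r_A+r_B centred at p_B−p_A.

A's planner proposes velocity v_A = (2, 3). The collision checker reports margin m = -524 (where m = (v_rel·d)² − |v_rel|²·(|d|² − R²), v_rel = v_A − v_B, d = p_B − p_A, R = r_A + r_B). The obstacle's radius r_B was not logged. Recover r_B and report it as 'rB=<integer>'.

m = -524
d = (-8, -20);  v_rel = (-5, -4),  |v_rel|² = 41
v_rel×d = (-5)·(-20) − (-4)·(-8) = 68
since m = R²·41 − 68²:  R² = (4624 + -524) / 41 = 100
R = √100 = 10  ⇒  r_B = 10 − 5 = 5

rB=5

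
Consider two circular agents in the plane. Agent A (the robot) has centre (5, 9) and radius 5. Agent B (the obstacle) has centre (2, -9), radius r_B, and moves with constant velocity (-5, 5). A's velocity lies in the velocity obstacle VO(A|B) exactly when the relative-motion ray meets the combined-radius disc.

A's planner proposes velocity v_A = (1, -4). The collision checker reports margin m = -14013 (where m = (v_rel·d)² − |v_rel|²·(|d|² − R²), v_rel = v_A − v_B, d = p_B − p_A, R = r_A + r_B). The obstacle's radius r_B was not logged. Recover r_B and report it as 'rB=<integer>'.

m = -14013
d = (-3, -18);  v_rel = (6, -9),  |v_rel|² = 117
v_rel×d = (6)·(-18) − (-9)·(-3) = -135
since m = R²·117 − (-135)²:  R² = (18225 + -14013) / 117 = 36
R = √36 = 6  ⇒  r_B = 6 − 5 = 1

rB=1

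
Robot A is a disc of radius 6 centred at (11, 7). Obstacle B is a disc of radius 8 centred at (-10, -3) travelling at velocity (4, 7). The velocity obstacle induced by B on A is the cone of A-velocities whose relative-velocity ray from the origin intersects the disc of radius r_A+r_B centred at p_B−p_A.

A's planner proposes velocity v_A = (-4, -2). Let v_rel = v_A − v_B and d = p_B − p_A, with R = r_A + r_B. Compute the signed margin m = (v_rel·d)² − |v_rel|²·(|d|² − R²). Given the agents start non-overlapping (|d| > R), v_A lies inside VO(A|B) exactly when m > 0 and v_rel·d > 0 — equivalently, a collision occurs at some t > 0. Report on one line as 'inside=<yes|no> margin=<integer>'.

d = (-21, -10),  |d|² = 541;  R = 6+8 = 14,  c = 541−14² = 345
v_rel = (-8, -9),  |v_rel|² = 145;  v_rel·d = (-8)·(-21) + (-9)·(-10) = 258
145·t² − 516·t + 345 = 0  ⇒  m = 258² − 145·345 = 16539
m = 16539 > 0,  v_rel·d = 258 > 0  ⇒  inside

inside=yes margin=16539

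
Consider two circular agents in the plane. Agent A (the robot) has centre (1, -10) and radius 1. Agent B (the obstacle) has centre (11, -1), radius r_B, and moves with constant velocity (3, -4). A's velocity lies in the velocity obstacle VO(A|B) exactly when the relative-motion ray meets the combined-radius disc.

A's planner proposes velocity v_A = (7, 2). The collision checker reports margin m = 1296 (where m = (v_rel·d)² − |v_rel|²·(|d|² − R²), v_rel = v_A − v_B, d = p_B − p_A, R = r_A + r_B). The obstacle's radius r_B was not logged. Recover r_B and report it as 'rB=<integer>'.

m = 1296
d = (10, 9);  v_rel = (4, 6),  |v_rel|² = 52
v_rel×d = (4)·(9) − (6)·(10) = -24
since m = R²·52 − (-24)²:  R² = (576 + 1296) / 52 = 36
R = √36 = 6  ⇒  r_B = 6 − 1 = 5

rB=5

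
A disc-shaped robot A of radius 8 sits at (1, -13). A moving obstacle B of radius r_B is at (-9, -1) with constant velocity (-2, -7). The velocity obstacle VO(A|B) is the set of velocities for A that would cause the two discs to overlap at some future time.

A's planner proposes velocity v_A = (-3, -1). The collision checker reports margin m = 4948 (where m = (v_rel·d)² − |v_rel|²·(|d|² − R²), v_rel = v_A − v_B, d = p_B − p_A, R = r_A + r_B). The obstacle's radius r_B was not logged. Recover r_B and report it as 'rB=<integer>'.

m = 4948
d = (-10, 12);  v_rel = (-1, 6),  |v_rel|² = 37
v_rel×d = (-1)·(12) − (6)·(-10) = 48
since m = R²·37 − 48²:  R² = (2304 + 4948) / 37 = 196
R = √196 = 14  ⇒  r_B = 14 − 8 = 6

rB=6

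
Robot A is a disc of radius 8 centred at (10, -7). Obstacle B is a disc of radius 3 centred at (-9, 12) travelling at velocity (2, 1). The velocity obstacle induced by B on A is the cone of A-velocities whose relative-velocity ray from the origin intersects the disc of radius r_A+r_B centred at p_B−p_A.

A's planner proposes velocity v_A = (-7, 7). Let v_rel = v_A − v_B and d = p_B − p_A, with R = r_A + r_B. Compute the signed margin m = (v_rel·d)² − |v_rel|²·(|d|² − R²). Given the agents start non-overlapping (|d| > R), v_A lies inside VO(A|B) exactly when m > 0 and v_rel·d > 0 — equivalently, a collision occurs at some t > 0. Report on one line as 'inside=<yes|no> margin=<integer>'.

d = (-19, 19),  |d|² = 722;  R = 8+3 = 11,  c = 722−11² = 601
v_rel = (-9, 6),  |v_rel|² = 117;  v_rel·d = (-9)·(-19) + (6)·(19) = 285
117·t² − 570·t + 601 = 0  ⇒  m = 285² − 117·601 = 10908
m = 10908 > 0,  v_rel·d = 285 > 0  ⇒  inside

inside=yes margin=10908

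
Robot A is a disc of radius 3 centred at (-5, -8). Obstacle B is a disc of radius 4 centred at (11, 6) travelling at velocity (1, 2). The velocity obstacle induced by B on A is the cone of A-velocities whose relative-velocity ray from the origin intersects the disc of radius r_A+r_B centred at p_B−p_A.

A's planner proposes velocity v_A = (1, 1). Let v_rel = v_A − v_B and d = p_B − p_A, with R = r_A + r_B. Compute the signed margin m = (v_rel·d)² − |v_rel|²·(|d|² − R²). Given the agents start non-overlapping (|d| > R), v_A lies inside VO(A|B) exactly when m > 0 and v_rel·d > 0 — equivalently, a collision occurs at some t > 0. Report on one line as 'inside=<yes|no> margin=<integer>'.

d = (16, 14),  |d|² = 452;  R = 3+4 = 7,  c = 452−7² = 403
v_rel = (0, -1),  |v_rel|² = 1;  v_rel·d = (0)·(16) + (-1)·(14) = -14
1·t² + 28·t + 403 = 0  ⇒  m = (-14)² − 1·403 = -207
m = -207 < 0,  v_rel·d = -14 < 0  ⇒  outside

inside=no margin=-207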